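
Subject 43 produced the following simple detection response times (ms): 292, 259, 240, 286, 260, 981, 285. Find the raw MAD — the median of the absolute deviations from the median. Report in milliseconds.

Sorted: 240, 259, 260, 285, 286, 292, 981 → median = 285
|x − 285|: 7, 26, 45, 1, 25, 696, 0
Sorted deviations: 0, 1, 7, 25, 26, 45, 696 → MAD = 25

25 ms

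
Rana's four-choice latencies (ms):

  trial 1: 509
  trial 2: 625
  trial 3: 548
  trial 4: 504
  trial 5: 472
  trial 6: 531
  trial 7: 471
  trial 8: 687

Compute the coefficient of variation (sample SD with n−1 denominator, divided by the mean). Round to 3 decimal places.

n = 8, Σ = 4347, M = 543.3750
Σ(x−M)² = 40529.875; s = √(40529.875/7) = 76.0919
CV = 76.0919 / 543.3750 = 0.14004

0.140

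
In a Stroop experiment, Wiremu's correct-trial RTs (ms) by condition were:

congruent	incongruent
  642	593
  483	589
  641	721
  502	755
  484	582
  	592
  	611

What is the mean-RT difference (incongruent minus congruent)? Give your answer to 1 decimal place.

84.3 ms

M(congruent) = 2752/5 = 550.400
M(incongruent) = 4443/7 = 634.714
Difference = 634.714 − 550.400 = 84.314 ms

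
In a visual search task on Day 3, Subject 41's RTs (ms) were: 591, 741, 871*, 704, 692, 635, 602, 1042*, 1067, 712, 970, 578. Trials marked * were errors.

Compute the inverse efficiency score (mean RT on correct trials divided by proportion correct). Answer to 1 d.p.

875.0 ms

Correct trials (n=10): 591, 741, 704, 692, 635, 602, 1067, 712, 970, 578
Mean correct RT = 7292/10 = 729.2000 ms
Proportion correct = 10/12
IES = 729.2000 / (10/12) = 875.040 ms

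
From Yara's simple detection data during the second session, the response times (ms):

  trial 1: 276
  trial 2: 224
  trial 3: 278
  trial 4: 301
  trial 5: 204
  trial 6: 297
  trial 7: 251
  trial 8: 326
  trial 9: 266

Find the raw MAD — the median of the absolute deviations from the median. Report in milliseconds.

25 ms

Sorted: 204, 224, 251, 266, 276, 278, 297, 301, 326 → median = 276
|x − 276|: 0, 52, 2, 25, 72, 21, 25, 50, 10
Sorted deviations: 0, 2, 10, 21, 25, 25, 50, 52, 72 → MAD = 25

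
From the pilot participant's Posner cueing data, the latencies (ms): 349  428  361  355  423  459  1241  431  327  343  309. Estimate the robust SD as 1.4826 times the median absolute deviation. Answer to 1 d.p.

Sorted: 309, 327, 343, 349, 355, 361, 423, 428, 431, 459, 1241 → median = 361
|x − 361| sorted: 0, 6, 12, 18, 34, 52, 62, 67, 70, 98, 880 → MAD = 52
Robust SD ≈ 1.4826 × 52 = 77.095

77.1 ms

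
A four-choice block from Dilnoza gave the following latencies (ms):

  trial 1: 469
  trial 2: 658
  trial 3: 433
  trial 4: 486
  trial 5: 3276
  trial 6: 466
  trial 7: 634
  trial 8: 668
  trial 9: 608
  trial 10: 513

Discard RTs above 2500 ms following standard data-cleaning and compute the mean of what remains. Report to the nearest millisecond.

548 ms

Excluded: 3276
Retained (n=9): Σ = 4935
Mean = 4935/9 = 548.3333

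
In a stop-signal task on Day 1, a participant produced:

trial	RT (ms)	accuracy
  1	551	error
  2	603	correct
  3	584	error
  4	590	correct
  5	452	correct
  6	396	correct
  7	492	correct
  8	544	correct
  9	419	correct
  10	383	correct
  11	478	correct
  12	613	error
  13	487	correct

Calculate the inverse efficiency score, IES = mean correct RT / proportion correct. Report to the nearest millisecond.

630 ms

Correct trials (n=10): 603, 590, 452, 396, 492, 544, 419, 383, 478, 487
Mean correct RT = 4844/10 = 484.4000 ms
Proportion correct = 10/13
IES = 484.4000 / (10/13) = 629.720 ms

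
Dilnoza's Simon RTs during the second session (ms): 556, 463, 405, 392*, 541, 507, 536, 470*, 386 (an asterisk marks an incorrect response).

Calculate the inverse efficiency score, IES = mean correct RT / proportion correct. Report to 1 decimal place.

Correct trials (n=7): 556, 463, 405, 541, 507, 536, 386
Mean correct RT = 3394/7 = 484.8571 ms
Proportion correct = 7/9
IES = 484.8571 / (7/9) = 623.388 ms

623.4 ms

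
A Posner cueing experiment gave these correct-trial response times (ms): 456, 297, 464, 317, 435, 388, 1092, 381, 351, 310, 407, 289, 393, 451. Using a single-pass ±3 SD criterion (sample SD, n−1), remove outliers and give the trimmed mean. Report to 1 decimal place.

n = 14, ΣRT = 6031, M = 430.786
Σ(x−M)² = 517576.36; s = √(517576.36/13) = 199.533
Cutoffs: 430.786 ± 3·199.533 → [-167.8, 1029.4]
Outside: 1092 → excluded.
Retained (n=13): Σ = 4939, mean = 4939/13 = 379.923

379.9 ms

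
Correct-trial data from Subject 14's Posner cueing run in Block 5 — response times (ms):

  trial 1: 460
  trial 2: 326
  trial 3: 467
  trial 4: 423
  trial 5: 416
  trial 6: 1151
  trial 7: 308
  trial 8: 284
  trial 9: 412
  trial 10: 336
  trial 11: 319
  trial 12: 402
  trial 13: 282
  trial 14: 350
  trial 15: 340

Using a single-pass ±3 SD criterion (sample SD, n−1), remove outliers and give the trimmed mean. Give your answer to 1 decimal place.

n = 15, ΣRT = 6276, M = 418.400
Σ(x−M)² = 626021.60; s = √(626021.60/14) = 211.461
Cutoffs: 418.400 ± 3·211.461 → [-216.0, 1052.8]
Outside: 1151 → excluded.
Retained (n=14): Σ = 5125, mean = 5125/14 = 366.071

366.1 ms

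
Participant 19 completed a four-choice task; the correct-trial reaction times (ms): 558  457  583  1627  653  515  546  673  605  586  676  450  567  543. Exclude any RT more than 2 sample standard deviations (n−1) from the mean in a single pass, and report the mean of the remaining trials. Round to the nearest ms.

570 ms

n = 14, ΣRT = 9039, M = 645.643
Σ(x−M)² = 1099179.21; s = √(1099179.21/13) = 290.779
Cutoffs: 645.643 ± 2·290.779 → [64.1, 1227.2]
Outside: 1627 → excluded.
Retained (n=13): Σ = 7412, mean = 7412/13 = 570.154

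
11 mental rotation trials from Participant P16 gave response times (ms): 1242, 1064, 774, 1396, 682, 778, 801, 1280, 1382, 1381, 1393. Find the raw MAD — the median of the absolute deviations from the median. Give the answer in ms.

Sorted: 682, 774, 778, 801, 1064, 1242, 1280, 1381, 1382, 1393, 1396 → median = 1242
|x − 1242|: 0, 178, 468, 154, 560, 464, 441, 38, 140, 139, 151
Sorted deviations: 0, 38, 139, 140, 151, 154, 178, 441, 464, 468, 560 → MAD = 154

154 ms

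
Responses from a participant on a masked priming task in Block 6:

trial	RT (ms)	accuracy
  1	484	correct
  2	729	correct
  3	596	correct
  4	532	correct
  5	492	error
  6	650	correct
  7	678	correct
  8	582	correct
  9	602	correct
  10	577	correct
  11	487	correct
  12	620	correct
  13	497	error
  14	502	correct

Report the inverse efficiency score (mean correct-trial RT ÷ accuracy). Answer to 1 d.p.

Correct trials (n=12): 484, 729, 596, 532, 650, 678, 582, 602, 577, 487, 620, 502
Mean correct RT = 7039/12 = 586.5833 ms
Proportion correct = 12/14
IES = 586.5833 / (12/14) = 684.347 ms

684.3 ms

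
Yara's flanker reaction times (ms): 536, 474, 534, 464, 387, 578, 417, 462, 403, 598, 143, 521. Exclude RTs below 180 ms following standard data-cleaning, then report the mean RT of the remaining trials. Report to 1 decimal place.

488.5 ms

Excluded: 143
Retained (n=11): Σ = 5374
Mean = 5374/11 = 488.5455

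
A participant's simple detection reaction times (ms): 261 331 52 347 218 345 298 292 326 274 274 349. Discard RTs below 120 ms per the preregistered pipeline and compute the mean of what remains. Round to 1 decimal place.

Excluded: 52
Retained (n=11): Σ = 3315
Mean = 3315/11 = 301.3636

301.4 ms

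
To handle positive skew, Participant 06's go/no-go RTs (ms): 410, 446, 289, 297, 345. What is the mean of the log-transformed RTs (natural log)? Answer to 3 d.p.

5.864

ln(RT): 6.0162, 6.1003, 5.6664, 5.6937, 5.8435
Σ ln(RT) = 29.3202
Mean = 29.3202/5 = 5.86404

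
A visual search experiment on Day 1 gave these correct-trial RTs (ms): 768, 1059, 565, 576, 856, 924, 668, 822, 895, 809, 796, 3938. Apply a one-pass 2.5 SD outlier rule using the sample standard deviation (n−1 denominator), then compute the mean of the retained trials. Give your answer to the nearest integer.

n = 12, ΣRT = 12676, M = 1056.333
Σ(x−M)² = 9277610.67; s = √(9277610.67/11) = 918.379
Cutoffs: 1056.333 ± 2.5·918.379 → [-1239.6, 3352.3]
Outside: 3938 → excluded.
Retained (n=11): Σ = 8738, mean = 8738/11 = 794.364

794 ms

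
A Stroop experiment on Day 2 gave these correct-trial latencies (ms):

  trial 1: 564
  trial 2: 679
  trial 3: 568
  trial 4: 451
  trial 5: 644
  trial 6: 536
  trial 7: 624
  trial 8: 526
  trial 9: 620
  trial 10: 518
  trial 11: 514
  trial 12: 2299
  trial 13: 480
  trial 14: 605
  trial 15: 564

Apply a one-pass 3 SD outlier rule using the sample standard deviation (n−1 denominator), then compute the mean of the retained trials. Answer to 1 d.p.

563.8 ms

n = 15, ΣRT = 10192, M = 679.467
Σ(x−M)² = 2864963.73; s = √(2864963.73/14) = 452.372
Cutoffs: 679.467 ± 3·452.372 → [-677.6, 2036.6]
Outside: 2299 → excluded.
Retained (n=14): Σ = 7893, mean = 7893/14 = 563.786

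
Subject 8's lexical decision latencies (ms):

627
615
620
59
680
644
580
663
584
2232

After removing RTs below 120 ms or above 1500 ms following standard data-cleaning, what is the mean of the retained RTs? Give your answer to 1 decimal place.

626.6 ms

Excluded: 59, 2232
Retained (n=8): Σ = 5013
Mean = 5013/8 = 626.6250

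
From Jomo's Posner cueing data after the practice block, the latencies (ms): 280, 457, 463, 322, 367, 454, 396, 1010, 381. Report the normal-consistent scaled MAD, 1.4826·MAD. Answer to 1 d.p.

90.4 ms

Sorted: 280, 322, 367, 381, 396, 454, 457, 463, 1010 → median = 396
|x − 396| sorted: 0, 15, 29, 58, 61, 67, 74, 116, 614 → MAD = 61
Robust SD ≈ 1.4826 × 61 = 90.439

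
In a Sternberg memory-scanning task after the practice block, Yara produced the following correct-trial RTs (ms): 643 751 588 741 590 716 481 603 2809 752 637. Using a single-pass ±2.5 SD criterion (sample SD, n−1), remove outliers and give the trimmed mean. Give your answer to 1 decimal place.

650.2 ms

n = 11, ΣRT = 9311, M = 846.455
Σ(x−M)² = 4308416.73; s = √(4308416.73/10) = 656.385
Cutoffs: 846.455 ± 2.5·656.385 → [-794.5, 2487.4]
Outside: 2809 → excluded.
Retained (n=10): Σ = 6502, mean = 6502/10 = 650.200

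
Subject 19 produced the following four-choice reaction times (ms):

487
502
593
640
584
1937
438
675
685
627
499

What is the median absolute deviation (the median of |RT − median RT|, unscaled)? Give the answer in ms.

91 ms

Sorted: 438, 487, 499, 502, 584, 593, 627, 640, 675, 685, 1937 → median = 593
|x − 593|: 106, 91, 0, 47, 9, 1344, 155, 82, 92, 34, 94
Sorted deviations: 0, 9, 34, 47, 82, 91, 92, 94, 106, 155, 1344 → MAD = 91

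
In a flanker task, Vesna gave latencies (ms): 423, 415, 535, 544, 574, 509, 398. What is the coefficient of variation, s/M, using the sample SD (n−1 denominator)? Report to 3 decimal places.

0.148

n = 7, Σ = 3398, M = 485.4286
Σ(x−M)² = 30789.714; s = √(30789.714/6) = 71.6353
CV = 71.6353 / 485.4286 = 0.14757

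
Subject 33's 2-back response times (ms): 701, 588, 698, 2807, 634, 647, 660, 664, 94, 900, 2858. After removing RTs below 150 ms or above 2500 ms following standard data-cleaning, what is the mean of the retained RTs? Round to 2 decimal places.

686.50 ms

Excluded: 94, 2807, 2858
Retained (n=8): Σ = 5492
Mean = 5492/8 = 686.5000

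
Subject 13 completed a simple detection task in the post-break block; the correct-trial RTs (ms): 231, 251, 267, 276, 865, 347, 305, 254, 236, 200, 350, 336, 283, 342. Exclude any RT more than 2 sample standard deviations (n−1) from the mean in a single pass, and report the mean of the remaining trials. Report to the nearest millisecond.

283 ms

n = 14, ΣRT = 4543, M = 324.500
Σ(x−M)² = 343943.50; s = √(343943.50/13) = 162.657
Cutoffs: 324.500 ± 2·162.657 → [-0.8, 649.8]
Outside: 865 → excluded.
Retained (n=13): Σ = 3678, mean = 3678/13 = 282.923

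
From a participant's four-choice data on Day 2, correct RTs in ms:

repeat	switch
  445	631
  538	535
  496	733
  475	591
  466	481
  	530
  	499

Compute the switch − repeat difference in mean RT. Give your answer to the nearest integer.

M(repeat) = 2420/5 = 484.000
M(switch) = 4000/7 = 571.429
Difference = 571.429 − 484.000 = 87.429 ms

87 ms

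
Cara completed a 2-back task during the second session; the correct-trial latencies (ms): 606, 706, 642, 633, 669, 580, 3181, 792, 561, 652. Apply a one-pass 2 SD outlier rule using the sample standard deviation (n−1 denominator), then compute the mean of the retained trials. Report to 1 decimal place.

n = 10, ΣRT = 9022, M = 902.200
Σ(x−M)² = 5808687.60; s = √(5808687.60/9) = 803.374
Cutoffs: 902.200 ± 2·803.374 → [-704.5, 2508.9]
Outside: 3181 → excluded.
Retained (n=9): Σ = 5841, mean = 5841/9 = 649.000

649.0 ms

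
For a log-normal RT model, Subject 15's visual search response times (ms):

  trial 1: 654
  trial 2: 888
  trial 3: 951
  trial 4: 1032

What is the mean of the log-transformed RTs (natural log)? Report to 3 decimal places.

6.767

ln(RT): 6.4831, 6.7890, 6.8575, 6.9393
Σ ln(RT) = 27.0688
Mean = 27.0688/4 = 6.76721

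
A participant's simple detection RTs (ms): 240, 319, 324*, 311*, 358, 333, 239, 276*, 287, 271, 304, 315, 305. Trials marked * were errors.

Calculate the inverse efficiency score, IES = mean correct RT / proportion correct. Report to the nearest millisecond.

386 ms

Correct trials (n=10): 240, 319, 358, 333, 239, 287, 271, 304, 315, 305
Mean correct RT = 2971/10 = 297.1000 ms
Proportion correct = 10/13
IES = 297.1000 / (10/13) = 386.230 ms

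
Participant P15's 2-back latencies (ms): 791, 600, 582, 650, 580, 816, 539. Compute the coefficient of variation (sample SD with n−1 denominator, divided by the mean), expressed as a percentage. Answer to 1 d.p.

16.8%

n = 7, Σ = 4558, M = 651.1429
Σ(x−M)² = 71772.857; s = √(71772.857/6) = 109.3716
CV = 109.3716 / 651.1429 = 0.16797 = 16.797%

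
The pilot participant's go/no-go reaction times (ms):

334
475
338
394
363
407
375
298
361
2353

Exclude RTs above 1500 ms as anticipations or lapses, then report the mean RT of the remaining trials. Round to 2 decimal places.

Excluded: 2353
Retained (n=9): Σ = 3345
Mean = 3345/9 = 371.6667

371.67 ms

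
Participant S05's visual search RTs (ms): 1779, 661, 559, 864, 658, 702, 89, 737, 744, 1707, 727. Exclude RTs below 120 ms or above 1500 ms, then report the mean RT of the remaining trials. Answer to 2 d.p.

Excluded: 89, 1707, 1779
Retained (n=8): Σ = 5652
Mean = 5652/8 = 706.5000

706.50 ms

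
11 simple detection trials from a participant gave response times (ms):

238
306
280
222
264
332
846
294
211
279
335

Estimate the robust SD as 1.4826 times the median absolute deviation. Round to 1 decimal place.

Sorted: 211, 222, 238, 264, 279, 280, 294, 306, 332, 335, 846 → median = 280
|x − 280| sorted: 0, 1, 14, 16, 26, 42, 52, 55, 58, 69, 566 → MAD = 42
Robust SD ≈ 1.4826 × 42 = 62.269

62.3 ms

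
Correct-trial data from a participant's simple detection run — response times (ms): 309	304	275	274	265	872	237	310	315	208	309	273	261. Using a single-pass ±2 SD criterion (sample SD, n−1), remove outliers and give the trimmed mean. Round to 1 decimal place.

278.3 ms

n = 13, ΣRT = 4212, M = 324.000
Σ(x−M)² = 337408.00; s = √(337408.00/12) = 167.682
Cutoffs: 324.000 ± 2·167.682 → [-11.4, 659.4]
Outside: 872 → excluded.
Retained (n=12): Σ = 3340, mean = 3340/12 = 278.333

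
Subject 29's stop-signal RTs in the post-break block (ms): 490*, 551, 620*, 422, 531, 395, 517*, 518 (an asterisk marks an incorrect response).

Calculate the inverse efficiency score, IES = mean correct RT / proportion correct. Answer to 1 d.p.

773.4 ms

Correct trials (n=5): 551, 422, 531, 395, 518
Mean correct RT = 2417/5 = 483.4000 ms
Proportion correct = 5/8
IES = 483.4000 / (5/8) = 773.440 ms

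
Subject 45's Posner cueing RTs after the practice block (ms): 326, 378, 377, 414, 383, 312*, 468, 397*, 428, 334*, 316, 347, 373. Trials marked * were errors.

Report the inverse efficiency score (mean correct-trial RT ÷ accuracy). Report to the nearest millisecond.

Correct trials (n=10): 326, 378, 377, 414, 383, 468, 428, 316, 347, 373
Mean correct RT = 3810/10 = 381.0000 ms
Proportion correct = 10/13
IES = 381.0000 / (10/13) = 495.300 ms

495 ms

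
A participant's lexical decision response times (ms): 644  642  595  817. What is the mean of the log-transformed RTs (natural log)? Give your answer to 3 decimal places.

6.507

ln(RT): 6.4677, 6.4646, 6.3886, 6.7056
Σ ln(RT) = 26.0265
Mean = 26.0265/4 = 6.50662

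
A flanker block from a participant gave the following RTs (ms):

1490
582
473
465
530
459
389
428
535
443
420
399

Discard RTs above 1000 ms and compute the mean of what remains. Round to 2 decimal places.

465.73 ms

Excluded: 1490
Retained (n=11): Σ = 5123
Mean = 5123/11 = 465.7273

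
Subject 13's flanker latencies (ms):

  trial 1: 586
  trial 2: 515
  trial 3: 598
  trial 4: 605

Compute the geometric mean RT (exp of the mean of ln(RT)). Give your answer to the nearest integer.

575 ms

ln(RT): 6.3733, 6.2442, 6.3936, 6.4052
Mean ln(RT) = 25.4163/4 = 6.35408
Geometric mean = exp(6.35408) = 574.83 ms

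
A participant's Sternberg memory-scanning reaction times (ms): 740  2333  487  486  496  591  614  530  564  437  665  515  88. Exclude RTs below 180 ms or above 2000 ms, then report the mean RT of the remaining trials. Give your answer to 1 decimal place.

Excluded: 88, 2333
Retained (n=11): Σ = 6125
Mean = 6125/11 = 556.8182

556.8 ms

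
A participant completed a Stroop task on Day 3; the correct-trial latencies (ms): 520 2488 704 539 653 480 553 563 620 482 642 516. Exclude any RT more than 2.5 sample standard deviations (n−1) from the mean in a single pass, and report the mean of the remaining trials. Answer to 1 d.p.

570.2 ms

n = 12, ΣRT = 8760, M = 730.000
Σ(x−M)² = 3426612.00; s = √(3426612.00/11) = 558.131
Cutoffs: 730.000 ± 2.5·558.131 → [-665.3, 2125.3]
Outside: 2488 → excluded.
Retained (n=11): Σ = 6272, mean = 6272/11 = 570.182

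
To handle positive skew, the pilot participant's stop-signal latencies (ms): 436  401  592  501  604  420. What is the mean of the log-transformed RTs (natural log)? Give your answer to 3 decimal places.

ln(RT): 6.0776, 5.9940, 6.3835, 6.2166, 6.4036, 6.0403
Σ ln(RT) = 37.1155
Mean = 37.1155/6 = 6.18592

6.186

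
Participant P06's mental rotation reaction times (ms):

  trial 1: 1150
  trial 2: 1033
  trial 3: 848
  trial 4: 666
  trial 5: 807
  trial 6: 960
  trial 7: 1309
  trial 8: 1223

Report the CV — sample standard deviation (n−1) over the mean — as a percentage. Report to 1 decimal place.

n = 8, Σ = 7996, M = 999.5000
Σ(x−M)² = 342306.000; s = √(342306.000/7) = 221.1354
CV = 221.1354 / 999.5000 = 0.22125 = 22.125%

22.1%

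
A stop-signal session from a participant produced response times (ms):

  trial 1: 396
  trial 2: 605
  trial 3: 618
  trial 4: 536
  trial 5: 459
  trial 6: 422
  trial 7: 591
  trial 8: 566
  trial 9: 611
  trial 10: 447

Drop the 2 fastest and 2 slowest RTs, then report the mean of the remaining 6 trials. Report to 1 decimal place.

Sorted: 396, 422, 447, 459, 536, 566, 591, 605, 611, 618
Drop lowest 2 (396, 422) and highest 2 (611, 618)
Remaining (n=6): Σ = 3204, mean = 3204/6 = 534.000

534.0 ms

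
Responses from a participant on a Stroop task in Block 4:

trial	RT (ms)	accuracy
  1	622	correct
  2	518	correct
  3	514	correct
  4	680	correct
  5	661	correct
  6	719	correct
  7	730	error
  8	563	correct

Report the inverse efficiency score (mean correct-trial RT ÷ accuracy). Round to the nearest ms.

698 ms

Correct trials (n=7): 622, 518, 514, 680, 661, 719, 563
Mean correct RT = 4277/7 = 611.0000 ms
Proportion correct = 7/8
IES = 611.0000 / (7/8) = 698.286 ms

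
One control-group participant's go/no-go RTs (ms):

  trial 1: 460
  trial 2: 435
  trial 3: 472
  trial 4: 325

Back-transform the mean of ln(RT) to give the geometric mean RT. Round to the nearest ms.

419 ms

ln(RT): 6.1312, 6.0753, 6.1570, 5.7838
Mean ln(RT) = 24.1474/4 = 6.03684
Geometric mean = exp(6.03684) = 418.57 ms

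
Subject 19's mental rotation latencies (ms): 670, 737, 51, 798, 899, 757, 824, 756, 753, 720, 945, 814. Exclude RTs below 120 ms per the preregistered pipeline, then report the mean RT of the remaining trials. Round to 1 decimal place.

Excluded: 51
Retained (n=11): Σ = 8673
Mean = 8673/11 = 788.4545

788.5 ms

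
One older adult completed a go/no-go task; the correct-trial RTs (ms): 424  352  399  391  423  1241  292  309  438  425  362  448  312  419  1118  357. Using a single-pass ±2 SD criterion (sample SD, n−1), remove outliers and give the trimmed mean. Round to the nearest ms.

382 ms

n = 16, ΣRT = 7710, M = 481.875
Σ(x−M)² = 1154755.75; s = √(1154755.75/15) = 277.459
Cutoffs: 481.875 ± 2·277.459 → [-73.0, 1036.8]
Outside: 1118, 1241 → excluded.
Retained (n=14): Σ = 5351, mean = 5351/14 = 382.214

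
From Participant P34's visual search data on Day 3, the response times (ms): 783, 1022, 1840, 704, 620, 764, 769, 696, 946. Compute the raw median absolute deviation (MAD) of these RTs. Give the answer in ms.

73 ms

Sorted: 620, 696, 704, 764, 769, 783, 946, 1022, 1840 → median = 769
|x − 769|: 14, 253, 1071, 65, 149, 5, 0, 73, 177
Sorted deviations: 0, 5, 14, 65, 73, 149, 177, 253, 1071 → MAD = 73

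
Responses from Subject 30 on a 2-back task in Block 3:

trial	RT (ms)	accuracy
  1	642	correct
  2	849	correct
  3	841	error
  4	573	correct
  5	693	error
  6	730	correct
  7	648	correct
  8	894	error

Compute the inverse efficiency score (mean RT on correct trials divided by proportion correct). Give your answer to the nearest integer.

1101 ms

Correct trials (n=5): 642, 849, 573, 730, 648
Mean correct RT = 3442/5 = 688.4000 ms
Proportion correct = 5/8
IES = 688.4000 / (5/8) = 1101.440 ms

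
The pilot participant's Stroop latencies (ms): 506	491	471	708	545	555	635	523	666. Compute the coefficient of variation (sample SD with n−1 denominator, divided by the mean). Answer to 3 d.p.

0.147

n = 9, Σ = 5100, M = 566.6667
Σ(x−M)² = 55582.000; s = √(55582.000/8) = 83.3532
CV = 83.3532 / 566.6667 = 0.14709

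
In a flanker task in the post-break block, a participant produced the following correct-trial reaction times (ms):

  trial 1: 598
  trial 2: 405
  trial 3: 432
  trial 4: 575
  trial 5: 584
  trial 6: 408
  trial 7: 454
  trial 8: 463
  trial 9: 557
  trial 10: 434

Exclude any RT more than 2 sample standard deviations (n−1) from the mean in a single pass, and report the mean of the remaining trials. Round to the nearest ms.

n = 10, ΣRT = 4910, M = 491.000
Σ(x−M)² = 54678.00; s = √(54678.00/9) = 77.944
Cutoffs: 491.000 ± 2·77.944 → [335.1, 646.9]
No RTs fall outside the cutoffs; all 10 retained. Mean = 4910/10 = 491.000

491 ms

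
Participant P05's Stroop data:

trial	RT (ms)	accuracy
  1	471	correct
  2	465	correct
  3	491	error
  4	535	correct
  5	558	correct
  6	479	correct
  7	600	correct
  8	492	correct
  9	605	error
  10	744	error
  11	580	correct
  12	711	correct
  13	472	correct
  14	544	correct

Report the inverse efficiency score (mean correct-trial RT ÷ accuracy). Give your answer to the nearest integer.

683 ms

Correct trials (n=11): 471, 465, 535, 558, 479, 600, 492, 580, 711, 472, 544
Mean correct RT = 5907/11 = 537.0000 ms
Proportion correct = 11/14
IES = 537.0000 / (11/14) = 683.455 ms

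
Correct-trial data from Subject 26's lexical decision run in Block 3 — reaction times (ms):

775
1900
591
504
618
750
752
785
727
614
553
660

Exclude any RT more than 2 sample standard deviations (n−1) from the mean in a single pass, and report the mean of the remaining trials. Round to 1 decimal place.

666.3 ms

n = 12, ΣRT = 9229, M = 769.083
Σ(x−M)² = 1489138.92; s = √(1489138.92/11) = 367.935
Cutoffs: 769.083 ± 2·367.935 → [33.2, 1505.0]
Outside: 1900 → excluded.
Retained (n=11): Σ = 7329, mean = 7329/11 = 666.273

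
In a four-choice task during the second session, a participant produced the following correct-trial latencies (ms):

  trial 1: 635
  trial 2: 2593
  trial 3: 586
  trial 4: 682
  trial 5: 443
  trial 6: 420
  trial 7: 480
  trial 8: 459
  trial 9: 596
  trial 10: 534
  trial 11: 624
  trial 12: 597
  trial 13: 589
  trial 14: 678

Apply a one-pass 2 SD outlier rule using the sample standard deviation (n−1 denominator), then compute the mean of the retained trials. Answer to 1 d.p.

563.3 ms

n = 14, ΣRT = 9916, M = 708.286
Σ(x−M)² = 3918524.86; s = √(3918524.86/13) = 549.022
Cutoffs: 708.286 ± 2·549.022 → [-389.8, 1806.3]
Outside: 2593 → excluded.
Retained (n=13): Σ = 7323, mean = 7323/13 = 563.308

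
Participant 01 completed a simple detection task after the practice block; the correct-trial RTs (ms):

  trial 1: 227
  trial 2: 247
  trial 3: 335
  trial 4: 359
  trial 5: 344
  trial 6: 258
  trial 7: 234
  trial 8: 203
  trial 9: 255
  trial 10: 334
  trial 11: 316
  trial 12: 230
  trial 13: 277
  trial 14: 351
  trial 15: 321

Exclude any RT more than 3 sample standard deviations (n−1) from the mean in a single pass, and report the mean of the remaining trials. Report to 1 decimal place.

n = 15, ΣRT = 4291, M = 286.067
Σ(x−M)² = 39304.93; s = √(39304.93/14) = 52.986
Cutoffs: 286.067 ± 3·52.986 → [127.1, 445.0]
No RTs fall outside the cutoffs; all 15 retained. Mean = 4291/15 = 286.067

286.1 ms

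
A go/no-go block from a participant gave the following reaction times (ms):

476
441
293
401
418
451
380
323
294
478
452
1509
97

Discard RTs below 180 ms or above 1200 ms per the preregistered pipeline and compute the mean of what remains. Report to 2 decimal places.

400.64 ms

Excluded: 97, 1509
Retained (n=11): Σ = 4407
Mean = 4407/11 = 400.6364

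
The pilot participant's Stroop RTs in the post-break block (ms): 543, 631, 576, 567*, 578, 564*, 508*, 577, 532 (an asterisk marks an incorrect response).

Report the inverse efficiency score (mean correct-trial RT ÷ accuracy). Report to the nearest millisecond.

Correct trials (n=6): 543, 631, 576, 578, 577, 532
Mean correct RT = 3437/6 = 572.8333 ms
Proportion correct = 6/9
IES = 572.8333 / (6/9) = 859.250 ms

859 ms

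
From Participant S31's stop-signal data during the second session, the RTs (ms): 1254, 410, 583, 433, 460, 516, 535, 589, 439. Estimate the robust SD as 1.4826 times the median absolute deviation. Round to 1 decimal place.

108.2 ms

Sorted: 410, 433, 439, 460, 516, 535, 583, 589, 1254 → median = 516
|x − 516| sorted: 0, 19, 56, 67, 73, 77, 83, 106, 738 → MAD = 73
Robust SD ≈ 1.4826 × 73 = 108.230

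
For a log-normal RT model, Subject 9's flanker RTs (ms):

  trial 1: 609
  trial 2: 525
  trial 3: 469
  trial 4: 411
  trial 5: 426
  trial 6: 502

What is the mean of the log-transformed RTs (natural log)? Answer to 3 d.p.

ln(RT): 6.4118, 6.2634, 6.1506, 6.0186, 6.0544, 6.2186
Σ ln(RT) = 37.1175
Mean = 37.1175/6 = 6.18624

6.186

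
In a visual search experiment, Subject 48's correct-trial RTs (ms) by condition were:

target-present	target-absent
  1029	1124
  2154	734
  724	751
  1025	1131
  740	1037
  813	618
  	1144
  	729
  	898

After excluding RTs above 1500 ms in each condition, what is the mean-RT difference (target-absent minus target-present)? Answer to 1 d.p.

target-present: exclude 2154
M(target-present) = 4331/5 = 866.200
M(target-absent) = 8166/9 = 907.333
Difference = 907.333 − 866.200 = 41.133 ms

41.1 ms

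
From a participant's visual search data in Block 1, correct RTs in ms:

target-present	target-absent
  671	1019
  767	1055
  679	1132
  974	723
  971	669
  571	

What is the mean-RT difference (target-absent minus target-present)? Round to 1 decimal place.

M(target-present) = 4633/6 = 772.167
M(target-absent) = 4598/5 = 919.600
Difference = 919.600 − 772.167 = 147.433 ms

147.4 ms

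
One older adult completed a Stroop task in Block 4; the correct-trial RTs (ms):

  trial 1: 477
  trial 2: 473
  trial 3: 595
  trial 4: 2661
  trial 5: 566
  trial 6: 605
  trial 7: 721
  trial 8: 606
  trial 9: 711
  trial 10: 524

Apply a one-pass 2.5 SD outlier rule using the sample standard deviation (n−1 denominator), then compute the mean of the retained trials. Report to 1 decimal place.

586.4 ms

n = 10, ΣRT = 7939, M = 793.900
Σ(x−M)² = 3936986.90; s = √(3936986.90/9) = 661.395
Cutoffs: 793.900 ± 2.5·661.395 → [-859.6, 2447.4]
Outside: 2661 → excluded.
Retained (n=9): Σ = 5278, mean = 5278/9 = 586.444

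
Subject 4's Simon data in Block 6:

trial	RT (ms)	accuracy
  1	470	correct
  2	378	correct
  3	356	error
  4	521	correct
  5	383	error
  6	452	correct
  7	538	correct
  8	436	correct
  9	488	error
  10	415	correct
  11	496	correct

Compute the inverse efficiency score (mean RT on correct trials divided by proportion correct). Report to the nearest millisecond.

637 ms

Correct trials (n=8): 470, 378, 521, 452, 538, 436, 415, 496
Mean correct RT = 3706/8 = 463.2500 ms
Proportion correct = 8/11
IES = 463.2500 / (8/11) = 636.969 ms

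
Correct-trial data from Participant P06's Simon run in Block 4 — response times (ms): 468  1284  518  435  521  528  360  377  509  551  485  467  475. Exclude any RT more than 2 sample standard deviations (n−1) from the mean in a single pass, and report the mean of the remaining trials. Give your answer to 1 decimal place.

474.5 ms

n = 13, ΣRT = 6978, M = 536.769
Σ(x−M)² = 643228.31; s = √(643228.31/12) = 231.522
Cutoffs: 536.769 ± 2·231.522 → [73.7, 999.8]
Outside: 1284 → excluded.
Retained (n=12): Σ = 5694, mean = 5694/12 = 474.500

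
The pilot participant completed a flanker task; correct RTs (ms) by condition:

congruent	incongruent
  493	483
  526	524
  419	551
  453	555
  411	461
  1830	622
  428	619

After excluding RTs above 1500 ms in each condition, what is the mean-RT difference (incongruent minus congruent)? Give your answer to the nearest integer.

congruent: exclude 1830
M(congruent) = 2730/6 = 455.000
M(incongruent) = 3815/7 = 545.000
Difference = 545.000 − 455.000 = 90.000 ms

90 ms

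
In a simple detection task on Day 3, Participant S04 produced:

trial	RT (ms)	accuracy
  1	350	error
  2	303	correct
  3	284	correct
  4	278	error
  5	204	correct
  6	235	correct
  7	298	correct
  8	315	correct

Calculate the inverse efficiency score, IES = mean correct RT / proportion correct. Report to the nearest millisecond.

364 ms

Correct trials (n=6): 303, 284, 204, 235, 298, 315
Mean correct RT = 1639/6 = 273.1667 ms
Proportion correct = 6/8
IES = 273.1667 / (6/8) = 364.222 ms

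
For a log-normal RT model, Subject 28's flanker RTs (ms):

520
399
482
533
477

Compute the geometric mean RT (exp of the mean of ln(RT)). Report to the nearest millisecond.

480 ms

ln(RT): 6.2538, 5.9890, 6.1779, 6.2785, 6.1675
Mean ln(RT) = 30.8668/5 = 6.17335
Geometric mean = exp(6.17335) = 479.79 ms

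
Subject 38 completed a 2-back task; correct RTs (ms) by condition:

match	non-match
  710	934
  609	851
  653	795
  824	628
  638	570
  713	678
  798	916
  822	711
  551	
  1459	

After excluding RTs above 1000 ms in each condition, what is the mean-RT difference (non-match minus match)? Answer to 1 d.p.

58.4 ms

match: exclude 1459
M(match) = 6318/9 = 702.000
M(non-match) = 6083/8 = 760.375
Difference = 760.375 − 702.000 = 58.375 ms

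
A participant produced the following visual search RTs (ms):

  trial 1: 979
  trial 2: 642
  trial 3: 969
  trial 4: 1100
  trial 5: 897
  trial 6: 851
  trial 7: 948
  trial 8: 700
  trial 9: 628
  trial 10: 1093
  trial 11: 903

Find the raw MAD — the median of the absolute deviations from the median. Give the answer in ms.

76 ms

Sorted: 628, 642, 700, 851, 897, 903, 948, 969, 979, 1093, 1100 → median = 903
|x − 903|: 76, 261, 66, 197, 6, 52, 45, 203, 275, 190, 0
Sorted deviations: 0, 6, 45, 52, 66, 76, 190, 197, 203, 261, 275 → MAD = 76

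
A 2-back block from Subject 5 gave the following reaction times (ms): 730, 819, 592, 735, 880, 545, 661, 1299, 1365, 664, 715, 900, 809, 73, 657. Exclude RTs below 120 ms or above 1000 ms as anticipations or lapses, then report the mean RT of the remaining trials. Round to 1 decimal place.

Excluded: 73, 1299, 1365
Retained (n=12): Σ = 8707
Mean = 8707/12 = 725.5833

725.6 ms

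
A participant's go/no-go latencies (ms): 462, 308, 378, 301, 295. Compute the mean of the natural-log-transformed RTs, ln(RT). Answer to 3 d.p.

5.839

ln(RT): 6.1356, 5.7301, 5.9349, 5.7071, 5.6870
Σ ln(RT) = 29.1946
Mean = 29.1946/5 = 5.83893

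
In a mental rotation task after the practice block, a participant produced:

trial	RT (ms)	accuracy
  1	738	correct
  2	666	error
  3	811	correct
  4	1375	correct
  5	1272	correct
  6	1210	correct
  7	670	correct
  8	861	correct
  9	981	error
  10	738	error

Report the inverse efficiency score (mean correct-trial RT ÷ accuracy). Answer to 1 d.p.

1415.7 ms

Correct trials (n=7): 738, 811, 1375, 1272, 1210, 670, 861
Mean correct RT = 6937/7 = 991.0000 ms
Proportion correct = 7/10
IES = 991.0000 / (7/10) = 1415.714 ms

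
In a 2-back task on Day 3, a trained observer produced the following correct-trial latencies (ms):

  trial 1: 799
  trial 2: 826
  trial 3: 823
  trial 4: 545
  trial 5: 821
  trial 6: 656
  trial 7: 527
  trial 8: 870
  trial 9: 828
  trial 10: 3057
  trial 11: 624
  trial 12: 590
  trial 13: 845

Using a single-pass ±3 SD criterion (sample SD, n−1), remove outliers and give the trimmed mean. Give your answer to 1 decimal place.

729.5 ms

n = 13, ΣRT = 11811, M = 908.538
Σ(x−M)² = 5185623.23; s = √(5185623.23/12) = 657.370
Cutoffs: 908.538 ± 3·657.370 → [-1063.6, 2880.6]
Outside: 3057 → excluded.
Retained (n=12): Σ = 8754, mean = 8754/12 = 729.500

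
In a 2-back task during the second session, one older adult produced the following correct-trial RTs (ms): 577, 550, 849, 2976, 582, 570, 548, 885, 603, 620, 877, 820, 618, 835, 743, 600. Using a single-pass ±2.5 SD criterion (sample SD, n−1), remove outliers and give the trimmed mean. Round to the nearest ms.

685 ms

n = 16, ΣRT = 13253, M = 828.312
Σ(x−M)² = 5163069.44; s = √(5163069.44/15) = 586.690
Cutoffs: 828.312 ± 2.5·586.690 → [-638.4, 2295.0]
Outside: 2976 → excluded.
Retained (n=15): Σ = 10277, mean = 10277/15 = 685.133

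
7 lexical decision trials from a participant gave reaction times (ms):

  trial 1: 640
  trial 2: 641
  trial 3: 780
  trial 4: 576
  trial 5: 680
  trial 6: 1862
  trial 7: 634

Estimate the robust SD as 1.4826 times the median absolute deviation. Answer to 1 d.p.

57.8 ms

Sorted: 576, 634, 640, 641, 680, 780, 1862 → median = 641
|x − 641| sorted: 0, 1, 7, 39, 65, 139, 1221 → MAD = 39
Robust SD ≈ 1.4826 × 39 = 57.821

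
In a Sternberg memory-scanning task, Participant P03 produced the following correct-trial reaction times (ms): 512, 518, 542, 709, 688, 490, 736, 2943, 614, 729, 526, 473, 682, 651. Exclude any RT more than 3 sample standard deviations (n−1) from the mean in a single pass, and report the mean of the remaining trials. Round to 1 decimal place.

n = 14, ΣRT = 10813, M = 772.357
Σ(x−M)² = 5189571.21; s = √(5189571.21/13) = 631.821
Cutoffs: 772.357 ± 3·631.821 → [-1123.1, 2667.8]
Outside: 2943 → excluded.
Retained (n=13): Σ = 7870, mean = 7870/13 = 605.385

605.4 ms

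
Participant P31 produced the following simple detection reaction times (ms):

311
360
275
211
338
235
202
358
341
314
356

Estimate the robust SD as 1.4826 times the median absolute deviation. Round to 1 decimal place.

Sorted: 202, 211, 235, 275, 311, 314, 338, 341, 356, 358, 360 → median = 314
|x − 314| sorted: 0, 3, 24, 27, 39, 42, 44, 46, 79, 103, 112 → MAD = 42
Robust SD ≈ 1.4826 × 42 = 62.269

62.3 ms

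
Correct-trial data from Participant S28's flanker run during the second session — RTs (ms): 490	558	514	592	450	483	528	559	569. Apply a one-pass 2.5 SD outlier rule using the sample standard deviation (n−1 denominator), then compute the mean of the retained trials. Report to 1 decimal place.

n = 9, ΣRT = 4743, M = 527.000
Σ(x−M)² = 17378.00; s = √(17378.00/8) = 46.607
Cutoffs: 527.000 ± 2.5·46.607 → [410.5, 643.5]
No RTs fall outside the cutoffs; all 9 retained. Mean = 4743/9 = 527.000

527.0 ms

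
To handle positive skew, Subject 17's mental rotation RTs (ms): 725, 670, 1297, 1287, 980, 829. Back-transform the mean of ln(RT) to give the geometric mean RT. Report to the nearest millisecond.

ln(RT): 6.5862, 6.5073, 7.1678, 7.1601, 6.8876, 6.7202
Mean ln(RT) = 41.0291/6 = 6.83818
Geometric mean = exp(6.83818) = 932.79 ms

933 ms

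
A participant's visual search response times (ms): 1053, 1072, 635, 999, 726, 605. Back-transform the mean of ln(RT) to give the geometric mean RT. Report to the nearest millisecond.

825 ms

ln(RT): 6.9594, 6.9773, 6.4536, 6.9068, 6.5876, 6.4052
Mean ln(RT) = 40.2898/6 = 6.71497
Geometric mean = exp(6.71497) = 824.66 ms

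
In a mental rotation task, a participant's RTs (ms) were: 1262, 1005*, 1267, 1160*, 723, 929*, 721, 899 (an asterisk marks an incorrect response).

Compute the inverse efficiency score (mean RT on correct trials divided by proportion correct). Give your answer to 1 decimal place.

Correct trials (n=5): 1262, 1267, 723, 721, 899
Mean correct RT = 4872/5 = 974.4000 ms
Proportion correct = 5/8
IES = 974.4000 / (5/8) = 1559.040 ms

1559.0 ms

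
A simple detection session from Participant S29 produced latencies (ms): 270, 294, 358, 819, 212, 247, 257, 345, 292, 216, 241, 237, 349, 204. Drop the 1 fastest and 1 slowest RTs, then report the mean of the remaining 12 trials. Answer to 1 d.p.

276.5 ms

Sorted: 204, 212, 216, 237, 241, 247, 257, 270, 292, 294, 345, 349, 358, 819
Drop lowest 1 (204) and highest 1 (819)
Remaining (n=12): Σ = 3318, mean = 3318/12 = 276.500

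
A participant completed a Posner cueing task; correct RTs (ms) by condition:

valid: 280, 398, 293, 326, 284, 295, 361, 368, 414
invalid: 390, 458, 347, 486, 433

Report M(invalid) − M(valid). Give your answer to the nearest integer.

87 ms

M(valid) = 3019/9 = 335.444
M(invalid) = 2114/5 = 422.800
Difference = 422.800 − 335.444 = 87.356 ms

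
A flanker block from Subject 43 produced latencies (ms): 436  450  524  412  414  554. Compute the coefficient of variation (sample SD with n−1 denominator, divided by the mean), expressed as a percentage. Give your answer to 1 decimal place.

n = 6, Σ = 2790, M = 465.0000
Σ(x−M)² = 17878.000; s = √(17878.000/5) = 59.7963
CV = 59.7963 / 465.0000 = 0.12859 = 12.859%

12.9%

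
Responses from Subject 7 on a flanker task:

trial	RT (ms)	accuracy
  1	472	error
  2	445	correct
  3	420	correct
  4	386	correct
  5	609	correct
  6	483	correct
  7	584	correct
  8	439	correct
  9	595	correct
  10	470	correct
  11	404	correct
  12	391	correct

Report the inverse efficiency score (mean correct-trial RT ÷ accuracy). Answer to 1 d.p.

518.3 ms

Correct trials (n=11): 445, 420, 386, 609, 483, 584, 439, 595, 470, 404, 391
Mean correct RT = 5226/11 = 475.0909 ms
Proportion correct = 11/12
IES = 475.0909 / (11/12) = 518.281 ms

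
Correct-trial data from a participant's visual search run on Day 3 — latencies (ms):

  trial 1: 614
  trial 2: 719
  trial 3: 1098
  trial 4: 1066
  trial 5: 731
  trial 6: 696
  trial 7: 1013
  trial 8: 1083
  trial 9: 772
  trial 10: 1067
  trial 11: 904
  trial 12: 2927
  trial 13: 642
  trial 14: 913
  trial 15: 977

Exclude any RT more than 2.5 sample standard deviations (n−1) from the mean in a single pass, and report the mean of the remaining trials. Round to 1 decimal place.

878.2 ms

n = 15, ΣRT = 15222, M = 1014.800
Σ(x−M)² = 4325746.40; s = √(4325746.40/14) = 555.861
Cutoffs: 1014.800 ± 2.5·555.861 → [-374.9, 2404.5]
Outside: 2927 → excluded.
Retained (n=14): Σ = 12295, mean = 12295/14 = 878.214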